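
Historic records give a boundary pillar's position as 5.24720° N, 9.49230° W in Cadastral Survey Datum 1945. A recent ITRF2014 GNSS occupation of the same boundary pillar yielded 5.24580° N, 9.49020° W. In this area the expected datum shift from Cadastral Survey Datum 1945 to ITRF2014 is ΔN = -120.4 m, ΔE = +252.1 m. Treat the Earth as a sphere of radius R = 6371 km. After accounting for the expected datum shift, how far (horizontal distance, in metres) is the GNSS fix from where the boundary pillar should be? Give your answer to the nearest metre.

Observed coordinate differences: Δφ = -0.00140°, Δλ = +0.00210°.
Converting to metres (1° lat = 111195 m, cos φ = 0.995809): observed ΔN = -155.7 m, observed ΔE = 232.5 m.
Subtracting the expected shift leaves a residual of -155.7 − (-120.4) = -35.3 m north and 232.5 − (252.1) = -19.6 m east.
Residual distance = √((-35.3)² + (-19.6)²) = 40.3 m.

40 m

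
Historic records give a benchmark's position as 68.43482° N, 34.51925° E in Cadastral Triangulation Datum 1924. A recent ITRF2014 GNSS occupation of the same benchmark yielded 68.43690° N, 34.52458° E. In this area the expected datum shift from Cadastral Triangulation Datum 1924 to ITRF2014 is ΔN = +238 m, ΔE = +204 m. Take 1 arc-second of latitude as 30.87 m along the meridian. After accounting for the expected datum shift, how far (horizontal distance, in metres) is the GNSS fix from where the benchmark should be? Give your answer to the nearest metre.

15 m

Observed coordinate differences: Δφ = +0.00208°, Δλ = +0.00533°.
Converting to metres (1° lat = 111132 m, cos φ = 0.367559): observed ΔN = 231.2 m, observed ΔE = 217.7 m.
Subtracting the expected shift leaves a residual of 231.2 − (238) = -6.8 m north and 217.7 − (204) = 13.7 m east.
Residual distance = √((-6.8)² + 13.7²) = 15.3 m.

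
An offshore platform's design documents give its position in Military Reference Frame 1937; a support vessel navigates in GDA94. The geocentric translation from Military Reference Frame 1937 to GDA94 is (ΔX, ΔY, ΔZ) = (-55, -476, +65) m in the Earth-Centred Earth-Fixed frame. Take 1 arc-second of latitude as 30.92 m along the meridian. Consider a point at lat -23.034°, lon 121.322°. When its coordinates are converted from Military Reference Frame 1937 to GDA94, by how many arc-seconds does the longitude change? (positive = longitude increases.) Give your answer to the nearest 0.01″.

Δλ = 10.35″

sin φ = -0.391277, cos φ = 0.920273, sin λ = 0.854259, cos λ = -0.519847.
East component: ΔE = −sin λ·ΔX + cos λ·ΔY = −(0.854259)(-55) + (-0.519847)(-476) = 294.43 m.
1° of latitude spans 3600 × 30.92 = 111312 m; at latitude φ, 1° of longitude spans that × cos φ = 102437.4 m, so Δλ = 294.43 / 102437.4 × 3600 = 10.347″.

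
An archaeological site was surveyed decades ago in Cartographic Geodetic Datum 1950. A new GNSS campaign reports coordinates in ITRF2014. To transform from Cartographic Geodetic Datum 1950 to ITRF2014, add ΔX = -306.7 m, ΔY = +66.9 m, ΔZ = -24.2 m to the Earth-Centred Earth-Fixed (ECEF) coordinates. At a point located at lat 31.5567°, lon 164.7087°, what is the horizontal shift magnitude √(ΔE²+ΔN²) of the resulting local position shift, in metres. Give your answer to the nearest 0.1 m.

At φ = 31.5567°, λ = 164.7087°: sin φ = 0.523342, cos φ = 0.852123, sin λ = 0.263727, cos λ = -0.964597.
ΔE = −sin λ·ΔX + cos λ·ΔY = −(0.263727)·(-306.7) + (-0.964597)·(66.9) = 16.35 m.
ΔN = −sin φ cos λ·ΔX − sin φ sin λ·ΔY + cos φ·ΔZ = −(0.523342)(-0.964597)(-306.7) − (0.523342)(0.263727)(66.9) + (0.852123)(-24.2) = -184.68 m.
Horizontal magnitude = √(ΔE² + ΔN²) = √(16.35² + (-184.68)²) = 185.40 m.

185.4 m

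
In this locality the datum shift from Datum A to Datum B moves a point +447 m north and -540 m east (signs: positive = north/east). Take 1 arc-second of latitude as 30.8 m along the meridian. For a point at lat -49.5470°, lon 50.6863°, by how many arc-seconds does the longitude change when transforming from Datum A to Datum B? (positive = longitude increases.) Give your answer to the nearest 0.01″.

At latitude -49.5470°, cos φ = 0.648824.
1″ of longitude at this latitude = 30.80 × cos φ = 19.9838 m, so Δλ = -540.0 / 19.9838 = -27.022″.

Δλ = -27.02″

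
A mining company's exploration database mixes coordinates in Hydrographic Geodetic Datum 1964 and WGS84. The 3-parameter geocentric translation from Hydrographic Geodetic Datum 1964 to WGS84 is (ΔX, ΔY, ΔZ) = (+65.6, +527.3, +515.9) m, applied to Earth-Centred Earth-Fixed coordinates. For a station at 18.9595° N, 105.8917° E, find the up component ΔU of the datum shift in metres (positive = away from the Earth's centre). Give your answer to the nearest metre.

ΔU = 630 m

The local up (radial) axis is (cos φ cos λ, cos φ sin λ, sin φ), giving ΔU = -16.988 + 479.634 + 167.616 = 630.26 m.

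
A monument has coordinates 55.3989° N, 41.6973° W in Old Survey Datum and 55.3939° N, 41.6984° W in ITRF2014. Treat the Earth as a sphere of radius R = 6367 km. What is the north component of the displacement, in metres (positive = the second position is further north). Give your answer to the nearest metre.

ΔN = -556 m

Δφ = 55.3939° − 55.3989° = -0.0050°; Δλ = -41.6984° − -41.6973° = -0.0011°.
1° along a meridian = πR/180 = 111125 m.
ΔN = Δφ × 111125 = -555.6 m; ΔE = Δλ × 111125 × cos(55.3989°) = -0.0011 × 111125 × 0.567860 = -69.4 m.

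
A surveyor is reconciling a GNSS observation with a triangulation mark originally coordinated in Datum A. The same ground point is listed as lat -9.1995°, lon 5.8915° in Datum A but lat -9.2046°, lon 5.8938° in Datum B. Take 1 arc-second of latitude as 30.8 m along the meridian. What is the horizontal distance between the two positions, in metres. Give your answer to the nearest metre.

619 m

Δφ = -9.2046° − -9.1995° = -0.0051°; Δλ = 5.8938° − 5.8915° = +0.0023°.
1° of latitude = 3600 × 30.80 = 110880 m.
ΔN = Δφ × 110880 = -565.5 m; ΔE = Δλ × 110880 × cos(-9.1995°) = +0.0023 × 110880 × 0.987138 = 251.7 m.
Distance = √(ΔE² + ΔN²) = √(251.7² + (-565.5)²) = 619.0 m.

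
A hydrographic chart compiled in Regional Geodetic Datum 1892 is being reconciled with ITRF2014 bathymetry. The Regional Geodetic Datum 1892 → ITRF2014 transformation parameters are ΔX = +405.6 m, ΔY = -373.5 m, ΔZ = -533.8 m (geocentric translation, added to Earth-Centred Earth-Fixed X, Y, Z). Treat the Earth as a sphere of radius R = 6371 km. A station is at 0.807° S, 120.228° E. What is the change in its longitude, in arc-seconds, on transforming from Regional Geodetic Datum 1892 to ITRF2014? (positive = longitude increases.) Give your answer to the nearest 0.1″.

Δλ = -5.3″

sin φ = -0.014084, cos φ = 0.999901, sin λ = 0.864029, cos λ = -0.503442.
East component: ΔE = −sin λ·ΔX + cos λ·ΔY = −(0.864029)(405.6) + (-0.503442)(-373.5) = -162.41 m.
1° of latitude spans πR/180 = 111195 m; at latitude φ, 1° of longitude spans that × cos φ = 111183.9 m, so Δλ = -162.41 / 111183.9 × 3600 = -5.259″.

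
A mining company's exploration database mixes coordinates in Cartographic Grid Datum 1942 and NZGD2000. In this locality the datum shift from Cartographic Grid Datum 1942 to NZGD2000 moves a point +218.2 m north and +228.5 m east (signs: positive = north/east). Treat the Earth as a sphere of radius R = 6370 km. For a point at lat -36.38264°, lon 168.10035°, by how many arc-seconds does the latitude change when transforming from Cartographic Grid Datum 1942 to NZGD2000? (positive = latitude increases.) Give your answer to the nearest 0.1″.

Δφ = 7.1″

On a sphere of radius R, 1 rad of latitude = R, so Δφ = ΔN / R = 218.2 / 6370000 = 3.4254e-05 rad = 7.065″.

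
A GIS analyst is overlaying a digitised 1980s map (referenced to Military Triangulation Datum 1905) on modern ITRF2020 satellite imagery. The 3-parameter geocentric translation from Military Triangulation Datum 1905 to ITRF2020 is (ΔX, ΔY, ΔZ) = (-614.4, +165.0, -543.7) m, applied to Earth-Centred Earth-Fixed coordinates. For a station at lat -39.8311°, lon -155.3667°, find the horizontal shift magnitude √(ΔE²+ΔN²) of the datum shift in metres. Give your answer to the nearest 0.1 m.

At φ = -39.8311°, λ = -155.3667°: sin φ = -0.640527, cos φ = 0.767936, sin λ = -0.416809, cos λ = -0.908994.
ΔE = −sin λ·ΔX + cos λ·ΔY = −(-0.416809)·(-614.4) + (-0.908994)·(165.0) = -406.07 m.
ΔN = −sin φ cos λ·ΔX − sin φ sin λ·ΔY + cos φ·ΔZ = −(-0.640527)(-0.908994)(-614.4) − (-0.640527)(-0.416809)(165.0) + (0.767936)(-543.7) = -103.85 m.
Horizontal magnitude = √(ΔE² + ΔN²) = √((-406.07)² + (-103.85)²) = 419.14 m.

419.1 m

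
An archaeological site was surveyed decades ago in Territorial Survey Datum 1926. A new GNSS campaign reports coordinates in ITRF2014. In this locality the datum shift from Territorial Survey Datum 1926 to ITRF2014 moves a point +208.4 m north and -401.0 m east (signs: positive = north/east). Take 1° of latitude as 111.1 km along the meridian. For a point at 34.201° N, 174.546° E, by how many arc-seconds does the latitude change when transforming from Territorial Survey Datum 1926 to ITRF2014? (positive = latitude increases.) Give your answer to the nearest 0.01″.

1° of latitude = 111.1 km, so Δφ = 208.4 / 111100 = 0.0018758° = 6.753″.

Δφ = 6.75″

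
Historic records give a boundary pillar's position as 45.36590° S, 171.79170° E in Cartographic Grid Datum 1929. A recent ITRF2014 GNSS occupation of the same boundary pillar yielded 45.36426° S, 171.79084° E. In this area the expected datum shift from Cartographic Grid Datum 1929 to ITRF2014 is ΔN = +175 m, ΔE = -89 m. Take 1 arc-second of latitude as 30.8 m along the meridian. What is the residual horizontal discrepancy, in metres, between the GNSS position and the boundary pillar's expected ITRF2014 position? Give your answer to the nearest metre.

Observed coordinate differences: Δφ = +0.00164°, Δλ = -0.00086°.
Converting to metres (1° lat = 110880 m, cos φ = 0.702577): observed ΔN = 181.8 m, observed ΔE = -67.0 m.
Subtracting the expected shift leaves a residual of 181.8 − (175) = 6.8 m north and -67.0 − (-89) = 22.0 m east.
Residual distance = √(6.8² + 22.0²) = 23.0 m.

23 m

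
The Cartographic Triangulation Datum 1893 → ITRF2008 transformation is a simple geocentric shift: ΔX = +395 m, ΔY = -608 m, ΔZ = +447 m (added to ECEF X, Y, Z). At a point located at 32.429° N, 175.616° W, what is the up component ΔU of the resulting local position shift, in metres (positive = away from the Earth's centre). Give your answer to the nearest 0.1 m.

At φ = 32.429°, λ = -175.616°: sin φ = 0.536254, cos φ = 0.844057, sin λ = -0.076441, cos λ = -0.997074.
ΔU = cos φ cos λ·ΔX + cos φ sin λ·ΔY + sin φ·ΔZ = (0.844057)(-0.997074)(395) + (0.844057)(-0.076441)(-608) + (0.536254)(447) = -53.49 m.

ΔU = -53.5 m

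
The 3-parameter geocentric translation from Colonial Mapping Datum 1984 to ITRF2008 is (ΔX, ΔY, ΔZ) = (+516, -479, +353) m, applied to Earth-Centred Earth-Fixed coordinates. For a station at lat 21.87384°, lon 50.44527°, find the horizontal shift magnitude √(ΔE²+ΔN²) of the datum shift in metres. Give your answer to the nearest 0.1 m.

At φ = 21.87384°, λ = 50.44527°: sin φ = 0.372564, cos φ = 0.928006, sin λ = 0.771017, cos λ = 0.636815.
ΔE = −sin λ·ΔX + cos λ·ΔY = −(0.771017)·(516) + (0.636815)·(-479) = -702.88 m.
ΔN = −sin φ cos λ·ΔX − sin φ sin λ·ΔY + cos φ·ΔZ = −(0.372564)(0.636815)(516) − (0.372564)(0.771017)(-479) + (0.928006)(353) = 342.76 m.
Horizontal magnitude = √(ΔE² + ΔN²) = √((-702.88)² + 342.76²) = 782.00 m.

782.0 m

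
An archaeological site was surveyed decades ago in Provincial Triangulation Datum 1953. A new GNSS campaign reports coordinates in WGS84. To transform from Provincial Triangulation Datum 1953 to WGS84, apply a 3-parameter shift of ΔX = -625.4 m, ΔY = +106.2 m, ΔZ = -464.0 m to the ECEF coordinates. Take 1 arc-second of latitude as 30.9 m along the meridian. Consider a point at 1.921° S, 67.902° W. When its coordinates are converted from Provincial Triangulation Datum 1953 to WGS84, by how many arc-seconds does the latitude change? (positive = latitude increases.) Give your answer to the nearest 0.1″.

Δφ = -15.4″

sin φ = -0.033521, cos φ = 0.999438, sin λ = -0.926542, cos λ = 0.376192.
North component: ΔN = −sin φ cos λ·ΔX − sin φ sin λ·ΔY + cos φ·ΔZ = −(-0.033521)(0.376192)(-625.4) − (-0.033521)(-0.926542)(106.2) + (0.999438)(-464.0) = -474.92 m.
1° of latitude spans 3600 × 30.90 = 111240 m, so Δφ = -474.92 / 111240 × 3600 = -15.370″.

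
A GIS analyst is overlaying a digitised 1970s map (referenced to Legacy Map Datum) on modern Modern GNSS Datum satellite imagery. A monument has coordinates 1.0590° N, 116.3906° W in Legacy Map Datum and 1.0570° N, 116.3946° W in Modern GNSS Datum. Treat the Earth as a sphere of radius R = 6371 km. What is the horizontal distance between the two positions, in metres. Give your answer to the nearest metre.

Δφ = 1.0570° − 1.0590° = -0.0020°; Δλ = -116.3946° − -116.3906° = -0.0040°.
1° along a meridian = πR/180 = 111195 m.
ΔN = Δφ × 111195 = -222.4 m; ΔE = Δλ × 111195 × cos(1.0590°) = -0.0040 × 111195 × 0.999829 = -444.7 m.
Distance = √(ΔE² + ΔN²) = √((-444.7)² + (-222.4)²) = 497.2 m.

497 m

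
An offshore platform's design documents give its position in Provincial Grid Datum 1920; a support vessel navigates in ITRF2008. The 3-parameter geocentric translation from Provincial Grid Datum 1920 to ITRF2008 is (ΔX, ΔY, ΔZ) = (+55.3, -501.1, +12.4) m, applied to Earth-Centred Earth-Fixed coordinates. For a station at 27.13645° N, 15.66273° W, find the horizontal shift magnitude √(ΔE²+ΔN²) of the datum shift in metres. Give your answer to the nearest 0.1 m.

473.5 m

The local east axis at (φ, λ) is (−sin λ, cos λ, 0), so ΔE = −sin(-15.66273°)·55.3 + cos(-15.66273°)·(-501.1) = -467.56 m.
The local north axis is (−sin φ cos λ, −sin φ sin λ, cos φ), giving ΔN = -24.286 − 61.705 + 11.035 = -74.96 m.
Horizontal magnitude = √(ΔE² + ΔN²) = √((-467.56)² + (-74.96)²) = 473.53 m.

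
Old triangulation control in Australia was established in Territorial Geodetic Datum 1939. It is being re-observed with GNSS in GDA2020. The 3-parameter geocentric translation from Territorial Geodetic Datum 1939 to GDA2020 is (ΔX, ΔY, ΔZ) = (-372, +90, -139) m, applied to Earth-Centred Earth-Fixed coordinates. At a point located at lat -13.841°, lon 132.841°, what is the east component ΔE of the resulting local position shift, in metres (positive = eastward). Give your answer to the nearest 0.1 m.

ΔE = 211.6 m

The local east axis at (φ, λ) is (−sin λ, cos λ, 0), so ΔE = −sin(132.841°)·(-372) + cos(132.841°)·90 = 211.57 m.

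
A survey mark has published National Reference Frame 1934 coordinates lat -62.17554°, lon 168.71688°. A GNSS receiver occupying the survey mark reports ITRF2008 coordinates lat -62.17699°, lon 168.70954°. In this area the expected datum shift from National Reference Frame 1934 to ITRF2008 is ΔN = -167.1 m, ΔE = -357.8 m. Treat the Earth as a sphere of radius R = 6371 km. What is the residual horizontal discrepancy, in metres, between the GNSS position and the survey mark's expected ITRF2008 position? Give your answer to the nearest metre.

24 m

Observed coordinate differences: Δφ = -0.00145°, Δλ = -0.00734°.
Converting to metres (1° lat = 111195 m, cos φ = 0.466764): observed ΔN = -161.2 m, observed ΔE = -381.0 m.
Subtracting the expected shift leaves a residual of -161.2 − (-167.1) = 5.9 m north and -381.0 − (-357.8) = -23.2 m east.
Residual distance = √(5.9² + (-23.2)²) = 23.9 m.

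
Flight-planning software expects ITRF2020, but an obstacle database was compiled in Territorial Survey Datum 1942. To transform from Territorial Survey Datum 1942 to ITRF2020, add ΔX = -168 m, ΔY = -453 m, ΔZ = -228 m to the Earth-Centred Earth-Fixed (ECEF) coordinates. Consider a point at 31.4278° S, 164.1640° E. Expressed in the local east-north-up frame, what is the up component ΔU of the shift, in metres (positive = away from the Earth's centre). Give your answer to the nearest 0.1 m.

At φ = -31.4278°, λ = 164.1640°: sin φ = -0.521424, cos φ = 0.853298, sin λ = 0.272885, cos λ = -0.962047.
ΔU = cos φ cos λ·ΔX + cos φ sin λ·ΔY + sin φ·ΔZ = (0.853298)(-0.962047)(-168) + (0.853298)(0.272885)(-453) + (-0.521424)(-228) = 151.32 m.

ΔU = 151.3 m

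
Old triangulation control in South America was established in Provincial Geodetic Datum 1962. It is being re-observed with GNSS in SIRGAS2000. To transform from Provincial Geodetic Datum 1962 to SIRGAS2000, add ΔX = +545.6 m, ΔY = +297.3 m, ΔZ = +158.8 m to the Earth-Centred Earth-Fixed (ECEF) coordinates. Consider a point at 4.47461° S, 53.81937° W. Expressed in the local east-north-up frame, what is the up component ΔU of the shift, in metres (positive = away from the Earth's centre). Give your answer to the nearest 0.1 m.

The local up (radial) axis is (cos φ cos λ, cos φ sin λ, sin φ), giving ΔU = 321.104 − 239.237 − 12.389 = 69.48 m.

ΔU = 69.5 m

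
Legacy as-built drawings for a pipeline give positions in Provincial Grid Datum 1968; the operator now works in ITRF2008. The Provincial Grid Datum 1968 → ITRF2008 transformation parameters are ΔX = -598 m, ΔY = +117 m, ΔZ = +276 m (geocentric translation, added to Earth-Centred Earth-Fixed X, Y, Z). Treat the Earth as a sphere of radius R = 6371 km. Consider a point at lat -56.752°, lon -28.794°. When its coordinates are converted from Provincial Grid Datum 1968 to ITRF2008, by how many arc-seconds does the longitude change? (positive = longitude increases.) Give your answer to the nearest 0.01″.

Δλ = -10.95″

sin φ = -0.836305, cos φ = 0.548264, sin λ = -0.481662, cos λ = 0.876357.
East component: ΔE = −sin λ·ΔX + cos λ·ΔY = −(-0.481662)(-598) + (0.876357)(117) = -185.50 m.
1° of latitude spans πR/180 = 111195 m; at latitude φ, 1° of longitude spans that × cos φ = 60964.2 m, so Δλ = -185.50 / 60964.2 × 3600 = -10.954″.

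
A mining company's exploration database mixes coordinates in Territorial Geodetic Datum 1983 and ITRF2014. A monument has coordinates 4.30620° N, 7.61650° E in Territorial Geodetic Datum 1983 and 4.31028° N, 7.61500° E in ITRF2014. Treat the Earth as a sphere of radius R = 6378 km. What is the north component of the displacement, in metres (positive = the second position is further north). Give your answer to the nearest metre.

ΔN = 454 m

Δφ = 4.31028° − 4.30620° = +0.00408°; Δλ = 7.61500° − 7.61650° = -0.00150°.
1° along a meridian = πR/180 = 111317 m.
ΔN = Δφ × 111317 = 454.2 m; ΔE = Δλ × 111317 × cos(4.30620°) = -0.00150 × 111317 × 0.997177 = -166.5 m.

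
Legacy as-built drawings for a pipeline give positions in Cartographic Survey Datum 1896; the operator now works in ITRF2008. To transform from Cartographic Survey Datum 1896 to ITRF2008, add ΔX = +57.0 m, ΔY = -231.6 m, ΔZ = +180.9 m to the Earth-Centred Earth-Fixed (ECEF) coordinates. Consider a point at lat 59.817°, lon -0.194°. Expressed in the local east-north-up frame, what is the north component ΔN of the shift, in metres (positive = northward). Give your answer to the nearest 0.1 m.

ΔN = 41.0 m

The local north axis is (−sin φ cos λ, −sin φ sin λ, cos φ), giving ΔN = -49.272 − 0.678 + 90.950 = 41.00 m.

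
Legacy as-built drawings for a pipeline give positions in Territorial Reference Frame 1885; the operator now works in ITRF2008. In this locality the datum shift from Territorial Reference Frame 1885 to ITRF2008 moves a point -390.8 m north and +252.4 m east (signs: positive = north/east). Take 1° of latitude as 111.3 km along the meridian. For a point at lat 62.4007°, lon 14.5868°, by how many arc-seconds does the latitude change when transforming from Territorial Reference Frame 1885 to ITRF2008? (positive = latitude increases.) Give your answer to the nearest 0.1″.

Δφ = -12.6″

1° of latitude = 111.3 km, so Δφ = -390.8 / 111300 = -0.0035112° = -12.640″.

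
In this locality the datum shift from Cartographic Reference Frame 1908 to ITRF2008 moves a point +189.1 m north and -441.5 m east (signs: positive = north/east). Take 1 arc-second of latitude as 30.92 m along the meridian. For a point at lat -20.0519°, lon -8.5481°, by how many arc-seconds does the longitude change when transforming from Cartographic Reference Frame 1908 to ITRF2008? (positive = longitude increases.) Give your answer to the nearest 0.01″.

At latitude -20.0519°, cos φ = 0.939382.
1″ of longitude at this latitude = 30.92 × cos φ = 29.0457 m, so Δλ = -441.5 / 29.0457 = -15.200″.

Δλ = -15.20″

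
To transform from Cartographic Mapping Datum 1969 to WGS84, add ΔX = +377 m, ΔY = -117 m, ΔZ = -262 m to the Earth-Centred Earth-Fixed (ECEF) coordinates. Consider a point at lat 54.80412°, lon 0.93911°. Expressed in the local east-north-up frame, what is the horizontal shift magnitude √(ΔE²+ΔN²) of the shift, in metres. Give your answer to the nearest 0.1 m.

473.8 m

At φ = 54.80412°, λ = 0.93911°: sin φ = 0.817186, cos φ = 0.576374, sin λ = 0.016390, cos λ = 0.999866.
ΔE = −sin λ·ΔX + cos λ·ΔY = −(0.016390)·(377) + (0.999866)·(-117) = -123.16 m.
ΔN = −sin φ cos λ·ΔX − sin φ sin λ·ΔY + cos φ·ΔZ = −(0.817186)(0.999866)(377) − (0.817186)(0.016390)(-117) + (0.576374)(-262) = -457.48 m.
Horizontal magnitude = √(ΔE² + ΔN²) = √((-123.16)² + (-457.48)²) = 473.77 m.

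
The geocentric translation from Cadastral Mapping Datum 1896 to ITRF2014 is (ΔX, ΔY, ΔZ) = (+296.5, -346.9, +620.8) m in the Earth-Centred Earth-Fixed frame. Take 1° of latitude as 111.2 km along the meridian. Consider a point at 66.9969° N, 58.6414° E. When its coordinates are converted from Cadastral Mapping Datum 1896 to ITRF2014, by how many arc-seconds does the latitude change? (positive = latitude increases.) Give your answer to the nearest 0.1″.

sin φ = 0.920484, cos φ = 0.390781, sin λ = 0.853927, cos λ = 0.520393.
North component: ΔN = −sin φ cos λ·ΔX − sin φ sin λ·ΔY + cos φ·ΔZ = −(0.920484)(0.520393)(296.5) − (0.920484)(0.853927)(-346.9) + (0.390781)(620.8) = 373.24 m.
1° of latitude spans 111200 m, so Δφ = 373.24 / 111200 × 3600 = 12.083″.

Δφ = 12.1″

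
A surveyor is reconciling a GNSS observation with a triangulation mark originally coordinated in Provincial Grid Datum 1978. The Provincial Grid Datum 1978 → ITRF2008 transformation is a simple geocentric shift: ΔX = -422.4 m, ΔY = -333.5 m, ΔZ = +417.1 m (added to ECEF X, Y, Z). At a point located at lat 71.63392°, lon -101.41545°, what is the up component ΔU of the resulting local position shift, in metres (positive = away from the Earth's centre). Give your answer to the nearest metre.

ΔU = 525 m

The local up (radial) axis is (cos φ cos λ, cos φ sin λ, sin φ), giving ΔU = 26.342 + 103.003 + 395.854 = 525.20 m.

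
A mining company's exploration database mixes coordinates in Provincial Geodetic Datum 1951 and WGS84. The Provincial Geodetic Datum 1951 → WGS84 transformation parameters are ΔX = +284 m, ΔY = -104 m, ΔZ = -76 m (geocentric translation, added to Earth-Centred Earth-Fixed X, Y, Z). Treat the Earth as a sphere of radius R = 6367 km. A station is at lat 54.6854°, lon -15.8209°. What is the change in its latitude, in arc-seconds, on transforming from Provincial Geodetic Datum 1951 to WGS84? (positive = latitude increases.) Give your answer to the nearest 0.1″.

Δφ = -9.4″

sin φ = 0.815990, cos φ = 0.578066, sin λ = -0.272631, cos λ = 0.962119.
North component: ΔN = −sin φ cos λ·ΔX − sin φ sin λ·ΔY + cos φ·ΔZ = −(0.815990)(0.962119)(284) − (0.815990)(-0.272631)(-104) + (0.578066)(-76) = -290.03 m.
1° of latitude spans πR/180 = 111125 m, so Δφ = -290.03 / 111125 × 3600 = -9.396″.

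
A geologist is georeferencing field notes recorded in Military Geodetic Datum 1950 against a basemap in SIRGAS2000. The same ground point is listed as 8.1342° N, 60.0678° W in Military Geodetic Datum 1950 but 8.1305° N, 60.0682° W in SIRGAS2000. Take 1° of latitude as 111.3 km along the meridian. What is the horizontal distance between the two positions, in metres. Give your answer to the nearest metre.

Δφ = 8.1305° − 8.1342° = -0.0037°; Δλ = -60.0682° − -60.0678° = -0.0004°.
ΔN = Δφ × 111300 = -411.8 m; ΔE = Δλ × 111300 × cos(8.1342°) = -0.0004 × 111300 × 0.989939 = -44.1 m.
Distance = √(ΔE² + ΔN²) = √((-44.1)² + (-411.8)²) = 414.2 m.

414 m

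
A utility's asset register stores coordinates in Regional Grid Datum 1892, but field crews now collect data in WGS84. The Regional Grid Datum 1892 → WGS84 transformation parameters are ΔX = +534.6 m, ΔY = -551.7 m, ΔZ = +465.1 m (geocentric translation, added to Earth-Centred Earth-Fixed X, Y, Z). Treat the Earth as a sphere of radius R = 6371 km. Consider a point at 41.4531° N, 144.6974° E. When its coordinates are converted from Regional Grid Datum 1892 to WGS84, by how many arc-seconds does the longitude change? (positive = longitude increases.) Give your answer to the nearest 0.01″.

Δλ = 6.10″

sin φ = 0.662007, cos φ = 0.749498, sin λ = 0.577895, cos λ = -0.816111.
East component: ΔE = −sin λ·ΔX + cos λ·ΔY = −(0.577895)(534.6) + (-0.816111)(-551.7) = 141.31 m.
1° of latitude spans πR/180 = 111195 m; at latitude φ, 1° of longitude spans that × cos φ = 83340.4 m, so Δλ = 141.31 / 83340.4 × 3600 = 6.104″.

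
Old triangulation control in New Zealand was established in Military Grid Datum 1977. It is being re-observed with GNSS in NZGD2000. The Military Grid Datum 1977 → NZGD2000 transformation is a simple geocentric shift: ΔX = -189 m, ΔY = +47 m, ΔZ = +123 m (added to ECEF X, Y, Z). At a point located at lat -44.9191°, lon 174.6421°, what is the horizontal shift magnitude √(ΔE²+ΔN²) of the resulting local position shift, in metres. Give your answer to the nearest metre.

At φ = -44.9191°, λ = 174.6421°: sin φ = -0.706108, cos φ = 0.708104, sin λ = 0.093377, cos λ = -0.995631.
ΔE = −sin λ·ΔX + cos λ·ΔY = −(0.093377)·(-189) + (-0.995631)·(47) = -29.15 m.
ΔN = −sin φ cos λ·ΔX − sin φ sin λ·ΔY + cos φ·ΔZ = −(-0.706108)(-0.995631)(-189) − (-0.706108)(0.093377)(47) + (0.708104)(123) = 223.07 m.
Horizontal magnitude = √(ΔE² + ΔN²) = √((-29.15)² + 223.07²) = 224.96 m.

225 m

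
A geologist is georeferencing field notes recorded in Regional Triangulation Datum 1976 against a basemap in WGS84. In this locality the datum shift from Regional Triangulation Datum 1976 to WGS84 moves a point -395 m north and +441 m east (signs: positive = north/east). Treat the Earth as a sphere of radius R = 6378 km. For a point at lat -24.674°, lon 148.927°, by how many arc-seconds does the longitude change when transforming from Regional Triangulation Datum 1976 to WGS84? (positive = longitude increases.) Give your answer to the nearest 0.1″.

Δλ = 15.7″

At latitude -24.674°, cos φ = 0.908698.
One radian of longitude at latitude φ spans R cos φ, so Δλ = ΔE / (R cos φ) = 441.0 / (6378000 × 0.908698) = 7.6091e-05 rad = 15.695″.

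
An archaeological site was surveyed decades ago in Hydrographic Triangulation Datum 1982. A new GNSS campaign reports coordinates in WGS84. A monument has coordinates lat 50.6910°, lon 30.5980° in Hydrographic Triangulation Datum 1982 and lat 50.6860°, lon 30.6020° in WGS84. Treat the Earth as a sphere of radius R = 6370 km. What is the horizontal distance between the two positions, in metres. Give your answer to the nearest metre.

623 m

Δφ = 50.6860° − 50.6910° = -0.0050°; Δλ = 30.6020° − 30.5980° = +0.0040°.
1° along a meridian = πR/180 = 111177 m.
ΔN = Δφ × 111177 = -555.9 m; ΔE = Δλ × 111177 × cos(50.6910°) = +0.0040 × 111177 × 0.633502 = 281.7 m.
Distance = √(ΔE² + ΔN²) = √(281.7² + (-555.9)²) = 623.2 m.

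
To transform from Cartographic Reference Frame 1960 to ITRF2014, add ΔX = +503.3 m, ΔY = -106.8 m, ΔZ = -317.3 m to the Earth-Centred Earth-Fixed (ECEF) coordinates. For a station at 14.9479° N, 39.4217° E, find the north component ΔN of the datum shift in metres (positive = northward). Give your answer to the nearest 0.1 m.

The local north axis is (−sin φ cos λ, −sin φ sin λ, cos φ), giving ΔN = -100.286 + 17.494 − 306.563 = -389.36 m.

ΔN = -389.4 m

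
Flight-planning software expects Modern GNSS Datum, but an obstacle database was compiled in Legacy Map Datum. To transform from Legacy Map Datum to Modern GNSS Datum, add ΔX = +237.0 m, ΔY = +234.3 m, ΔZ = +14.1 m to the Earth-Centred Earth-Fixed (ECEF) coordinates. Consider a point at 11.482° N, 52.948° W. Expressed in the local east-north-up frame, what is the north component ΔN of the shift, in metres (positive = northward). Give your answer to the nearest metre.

At φ = 11.482°, λ = -52.948°: sin φ = 0.199060, cos φ = 0.979987, sin λ = -0.798089, cos λ = 0.602540.
ΔN = −sin φ cos λ·ΔX − sin φ sin λ·ΔY + cos φ·ΔZ = −(0.199060)(0.602540)(237.0) − (0.199060)(-0.798089)(234.3) + (0.979987)(14.1) = 22.61 m.

ΔN = 23 m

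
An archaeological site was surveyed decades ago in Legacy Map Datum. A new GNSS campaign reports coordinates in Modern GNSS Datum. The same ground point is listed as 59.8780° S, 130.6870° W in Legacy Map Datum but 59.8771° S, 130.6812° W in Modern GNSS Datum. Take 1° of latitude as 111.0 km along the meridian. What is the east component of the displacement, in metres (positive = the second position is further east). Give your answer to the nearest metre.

Δφ = -59.8771° − -59.8780° = +0.0009°; Δλ = -130.6812° − -130.6870° = +0.0058°.
ΔN = Δφ × 111000 = 99.9 m; ΔE = Δλ × 111000 × cos(-59.8780°) = +0.0058 × 111000 × 0.501843 = 323.1 m.

ΔE = 323 m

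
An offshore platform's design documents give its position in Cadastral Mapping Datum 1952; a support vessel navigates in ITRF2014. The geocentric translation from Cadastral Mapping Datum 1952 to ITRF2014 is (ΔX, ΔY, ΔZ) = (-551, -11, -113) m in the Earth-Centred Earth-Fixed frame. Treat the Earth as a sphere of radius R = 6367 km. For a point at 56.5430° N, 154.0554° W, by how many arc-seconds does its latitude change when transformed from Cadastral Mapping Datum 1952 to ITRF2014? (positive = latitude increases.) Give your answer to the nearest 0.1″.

sin φ = 0.834300, cos φ = 0.551311, sin λ = -0.437502, cos λ = -0.899217.
North component: ΔN = −sin φ cos λ·ΔX − sin φ sin λ·ΔY + cos φ·ΔZ = −(0.834300)(-0.899217)(-551) − (0.834300)(-0.437502)(-11) + (0.551311)(-113) = -479.68 m.
1° of latitude spans πR/180 = 111125 m, so Δφ = -479.68 / 111125 × 3600 = -15.540″.

Δφ = -15.5″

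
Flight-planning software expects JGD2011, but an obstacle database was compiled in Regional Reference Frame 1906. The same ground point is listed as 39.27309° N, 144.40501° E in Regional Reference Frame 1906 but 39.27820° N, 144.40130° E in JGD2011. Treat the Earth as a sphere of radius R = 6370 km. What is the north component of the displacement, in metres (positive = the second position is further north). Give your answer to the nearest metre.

Δφ = 39.27820° − 39.27309° = +0.00511°; Δλ = 144.40130° − 144.40501° = -0.00371°.
1° along a meridian = πR/180 = 111177 m.
ΔN = Δφ × 111177 = 568.1 m; ΔE = Δλ × 111177 × cos(39.27309°) = -0.00371 × 111177 × 0.774138 = -319.3 m.

ΔN = 568 m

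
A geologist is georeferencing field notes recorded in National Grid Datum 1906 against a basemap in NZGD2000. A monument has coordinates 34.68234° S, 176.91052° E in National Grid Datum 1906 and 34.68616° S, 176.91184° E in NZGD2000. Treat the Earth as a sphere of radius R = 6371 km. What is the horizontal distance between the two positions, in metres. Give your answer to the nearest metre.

442 m

Δφ = -34.68616° − -34.68234° = -0.00382°; Δλ = 176.91184° − 176.91052° = +0.00132°.
1° along a meridian = πR/180 = 111195 m.
ΔN = Δφ × 111195 = -424.8 m; ΔE = Δλ × 111195 × cos(-34.68234°) = +0.00132 × 111195 × 0.822319 = 120.7 m.
Distance = √(ΔE² + ΔN²) = √(120.7² + (-424.8)²) = 441.6 m.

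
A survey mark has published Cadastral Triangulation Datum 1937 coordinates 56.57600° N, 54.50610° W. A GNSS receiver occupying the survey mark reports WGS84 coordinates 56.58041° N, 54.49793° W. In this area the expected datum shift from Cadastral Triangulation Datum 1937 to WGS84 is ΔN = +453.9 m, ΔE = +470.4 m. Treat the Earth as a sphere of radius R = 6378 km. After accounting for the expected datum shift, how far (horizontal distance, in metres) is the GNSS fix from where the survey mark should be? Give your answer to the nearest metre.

Observed coordinate differences: Δφ = +0.00441°, Δλ = +0.00817°.
Converting to metres (1° lat = 111317 m, cos φ = 0.550830): observed ΔN = 490.9 m, observed ΔE = 501.0 m.
Subtracting the expected shift leaves a residual of 490.9 − (453.9) = 37.0 m north and 501.0 − (470.4) = 30.6 m east.
Residual distance = √(37.0² + 30.6²) = 48.0 m.

48 m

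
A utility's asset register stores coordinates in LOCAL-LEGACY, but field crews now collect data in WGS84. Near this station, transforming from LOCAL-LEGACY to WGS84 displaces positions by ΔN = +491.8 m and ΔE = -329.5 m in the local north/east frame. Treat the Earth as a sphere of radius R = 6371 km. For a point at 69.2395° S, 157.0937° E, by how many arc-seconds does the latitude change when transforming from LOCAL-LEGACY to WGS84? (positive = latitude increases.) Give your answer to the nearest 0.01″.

On a sphere of radius R, 1 rad of latitude = R, so Δφ = ΔN / R = 491.8 / 6371000 = 7.7194e-05 rad = 15.922″.

Δφ = 15.92″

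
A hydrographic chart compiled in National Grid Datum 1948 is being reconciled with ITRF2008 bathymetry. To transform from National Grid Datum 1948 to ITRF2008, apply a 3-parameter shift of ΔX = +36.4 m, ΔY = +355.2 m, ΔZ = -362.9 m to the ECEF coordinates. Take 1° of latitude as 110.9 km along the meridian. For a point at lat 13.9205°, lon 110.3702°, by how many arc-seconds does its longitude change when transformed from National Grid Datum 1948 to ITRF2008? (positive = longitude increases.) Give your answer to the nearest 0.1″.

Δλ = -5.3″

sin φ = 0.240575, cos φ = 0.970630, sin λ = 0.937463, cos λ = -0.348085.
East component: ΔE = −sin λ·ΔX + cos λ·ΔY = −(0.937463)(36.4) + (-0.348085)(355.2) = -157.76 m.
1° of latitude spans 110900 m; at latitude φ, 1° of longitude spans that × cos φ = 107642.9 m, so Δλ = -157.76 / 107642.9 × 3600 = -5.276″.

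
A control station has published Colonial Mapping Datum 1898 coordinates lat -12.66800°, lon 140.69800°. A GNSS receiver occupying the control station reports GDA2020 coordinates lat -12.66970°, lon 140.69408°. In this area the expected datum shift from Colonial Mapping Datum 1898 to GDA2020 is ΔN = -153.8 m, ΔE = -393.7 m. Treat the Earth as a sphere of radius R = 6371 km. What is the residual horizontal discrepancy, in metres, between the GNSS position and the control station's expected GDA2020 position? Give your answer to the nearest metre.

47 m

Observed coordinate differences: Δφ = -0.00170°, Δλ = -0.00392°.
Converting to metres (1° lat = 111195 m, cos φ = 0.975657): observed ΔN = -189.0 m, observed ΔE = -425.3 m.
Subtracting the expected shift leaves a residual of -189.0 − (-153.8) = -35.2 m north and -425.3 − (-393.7) = -31.6 m east.
Residual distance = √((-35.2)² + (-31.6)²) = 47.3 m.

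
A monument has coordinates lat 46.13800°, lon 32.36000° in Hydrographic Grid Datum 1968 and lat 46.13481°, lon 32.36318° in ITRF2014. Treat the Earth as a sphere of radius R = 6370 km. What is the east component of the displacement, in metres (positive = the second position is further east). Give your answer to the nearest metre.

ΔE = 245 m

Δφ = 46.13481° − 46.13800° = -0.00319°; Δλ = 32.36318° − 32.36000° = +0.00318°.
1° along a meridian = πR/180 = 111177 m.
ΔN = Δφ × 111177 = -354.7 m; ΔE = Δλ × 111177 × cos(46.13800°) = +0.00318 × 111177 × 0.692924 = 245.0 m.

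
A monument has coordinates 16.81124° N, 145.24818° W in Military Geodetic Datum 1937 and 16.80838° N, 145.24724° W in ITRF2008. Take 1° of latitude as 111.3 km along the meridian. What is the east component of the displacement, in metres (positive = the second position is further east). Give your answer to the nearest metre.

ΔE = 100 m

Δφ = 16.80838° − 16.81124° = -0.00286°; Δλ = -145.24724° − -145.24818° = +0.00094°.
ΔN = Δφ × 111300 = -318.3 m; ΔE = Δλ × 111300 × cos(16.81124°) = +0.00094 × 111300 × 0.957263 = 100.2 m.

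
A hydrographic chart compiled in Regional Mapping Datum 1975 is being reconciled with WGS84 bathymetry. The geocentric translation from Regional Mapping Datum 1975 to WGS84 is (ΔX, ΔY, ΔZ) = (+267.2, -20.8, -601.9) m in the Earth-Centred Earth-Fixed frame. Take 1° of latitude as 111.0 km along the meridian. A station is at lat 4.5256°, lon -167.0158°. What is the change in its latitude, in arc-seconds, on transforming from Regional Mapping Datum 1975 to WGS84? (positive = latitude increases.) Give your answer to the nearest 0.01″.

sin φ = 0.078905, cos φ = 0.996882, sin λ = -0.224682, cos λ = -0.974432.
North component: ΔN = −sin φ cos λ·ΔX − sin φ sin λ·ΔY + cos φ·ΔZ = −(0.078905)(-0.974432)(267.2) − (0.078905)(-0.224682)(-20.8) + (0.996882)(-601.9) = -579.85 m.
1° of latitude spans 111000 m, so Δφ = -579.85 / 111000 × 3600 = -18.806″.

Δφ = -18.81″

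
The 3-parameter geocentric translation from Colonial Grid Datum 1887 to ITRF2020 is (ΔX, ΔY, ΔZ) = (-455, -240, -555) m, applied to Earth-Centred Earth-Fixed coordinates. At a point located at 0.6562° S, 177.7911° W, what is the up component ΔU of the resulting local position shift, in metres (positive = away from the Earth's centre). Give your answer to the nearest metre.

The local up (radial) axis is (cos φ cos λ, cos φ sin λ, sin φ), giving ΔU = 454.632 + 9.250 + 6.356 = 470.24 m.

ΔU = 470 m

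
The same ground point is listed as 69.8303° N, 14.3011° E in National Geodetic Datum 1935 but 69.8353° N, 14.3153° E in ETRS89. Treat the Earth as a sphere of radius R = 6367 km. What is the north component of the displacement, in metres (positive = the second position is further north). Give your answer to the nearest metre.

Δφ = 69.8353° − 69.8303° = +0.0050°; Δλ = 14.3153° − 14.3011° = +0.0142°.
1° along a meridian = πR/180 = 111125 m.
ΔN = Δφ × 111125 = 555.6 m; ΔE = Δλ × 111125 × cos(69.8303°) = +0.0142 × 111125 × 0.344802 = 544.1 m.

ΔN = 556 m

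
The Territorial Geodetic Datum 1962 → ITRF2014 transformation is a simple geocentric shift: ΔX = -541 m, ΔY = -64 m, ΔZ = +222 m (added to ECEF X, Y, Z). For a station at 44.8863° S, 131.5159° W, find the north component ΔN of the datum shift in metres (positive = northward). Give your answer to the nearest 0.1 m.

At φ = -44.8863°, λ = -131.5159°: sin φ = -0.705702, cos φ = 0.708509, sin λ = -0.748772, cos λ = -0.662828.
ΔN = −sin φ cos λ·ΔX − sin φ sin λ·ΔY + cos φ·ΔZ = −(-0.705702)(-0.662828)(-541) − (-0.705702)(-0.748772)(-64) + (0.708509)(222) = 444.16 m.

ΔN = 444.2 m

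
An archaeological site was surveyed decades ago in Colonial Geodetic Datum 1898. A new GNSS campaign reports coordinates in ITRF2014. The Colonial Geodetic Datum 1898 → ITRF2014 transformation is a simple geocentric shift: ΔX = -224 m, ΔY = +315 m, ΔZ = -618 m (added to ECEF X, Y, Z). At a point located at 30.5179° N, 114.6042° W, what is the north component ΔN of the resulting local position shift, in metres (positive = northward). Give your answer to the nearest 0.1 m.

ΔN = -434.3 m

The local north axis is (−sin φ cos λ, −sin φ sin λ, cos φ), giving ΔN = -47.359 + 145.436 − 532.389 = -434.31 m.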